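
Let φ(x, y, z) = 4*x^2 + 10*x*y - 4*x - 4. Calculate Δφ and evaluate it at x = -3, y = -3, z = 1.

8

∂²φ/∂x² = 8
∂²φ/∂y² = 0
∂²φ/∂z² = 0
∇²φ = 8
At (-3, -3, 1): 8.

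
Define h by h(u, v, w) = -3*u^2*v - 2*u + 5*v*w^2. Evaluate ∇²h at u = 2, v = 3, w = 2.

∂²h/∂u² = -6*v
∂²h/∂v² = 0
∂²h/∂w² = 10*v
∇²h = 4*v
At (2, 3, 2): 12.

12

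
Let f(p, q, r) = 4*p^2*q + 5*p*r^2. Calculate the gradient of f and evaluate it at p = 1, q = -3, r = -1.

(-19, 4, -10)

∂f/∂p = 8*p*q + 5*r^2
∂f/∂q = 4*p^2
∂f/∂r = 10*p*r
∇f = (8*p*q + 5*r^2, 4*p^2, 10*p*r)
At (1, -3, -1): (-19, 4, -10).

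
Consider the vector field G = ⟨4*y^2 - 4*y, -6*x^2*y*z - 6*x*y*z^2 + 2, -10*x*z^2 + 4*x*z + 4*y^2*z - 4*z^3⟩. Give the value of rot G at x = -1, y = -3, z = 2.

(6, 32, 28)

(∇×G)₁ = ∂G₃/∂y − ∂G₂/∂z = 6*x^2*y + 12*x*y*z + 8*y*z
(∇×G)₂ = ∂G₁/∂z − ∂G₃/∂x = 10*z^2 - 4*z
(∇×G)₃ = ∂G₂/∂x − ∂G₁/∂y = -12*x*y*z - 6*y*z^2 - 8*y + 4
∇×G = (6*x^2*y + 12*x*y*z + 8*y*z, 10*z^2 - 4*z, -12*x*y*z - 6*y*z^2 - 8*y + 4)
At (-1, -3, 2): (6, 32, 28).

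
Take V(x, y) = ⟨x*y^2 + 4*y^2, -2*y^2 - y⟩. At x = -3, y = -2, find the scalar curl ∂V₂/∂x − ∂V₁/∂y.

∂V₂/∂x = 0
∂V₁/∂y = 2*x*y + 8*y
Scalar curl = -2*x*y - 8*y
At (-3, -2): 4.

4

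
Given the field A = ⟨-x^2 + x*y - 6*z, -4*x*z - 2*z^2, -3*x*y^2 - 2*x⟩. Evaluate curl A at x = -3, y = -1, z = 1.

(∇×A)₁ = ∂A₃/∂y − ∂A₂/∂z = -6*x*y + 4*x + 4*z
(∇×A)₂ = ∂A₁/∂z − ∂A₃/∂x = 3*y^2 - 4
(∇×A)₃ = ∂A₂/∂x − ∂A₁/∂y = -x - 4*z
∇×A = (-6*x*y + 4*x + 4*z, 3*y^2 - 4, -x - 4*z)
At (-3, -1, 1): (-26, -1, -1).

(-26, -1, -1)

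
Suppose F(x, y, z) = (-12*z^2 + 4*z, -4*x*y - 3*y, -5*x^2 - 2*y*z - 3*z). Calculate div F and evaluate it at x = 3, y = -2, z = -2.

∂F₁/∂x = 0
∂F₂/∂y = -4*x - 3
∂F₃/∂z = -2*y - 3
∇·F = -4*x - 2*y - 6
At (3, -2, -2): -14.

-14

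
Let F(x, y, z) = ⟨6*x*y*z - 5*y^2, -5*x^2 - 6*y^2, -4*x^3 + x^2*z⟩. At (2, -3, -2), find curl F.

(∇×F)₁ = ∂F₃/∂y − ∂F₂/∂z = 0
(∇×F)₂ = ∂F₁/∂z − ∂F₃/∂x = 12*x^2 + 6*x*y - 2*x*z
(∇×F)₃ = ∂F₂/∂x − ∂F₁/∂y = -6*x*z - 10*x + 10*y
∇×F = (0, 12*x^2 + 6*x*y - 2*x*z, -6*x*z - 10*x + 10*y)
At (2, -3, -2): (0, 20, -26).

(0, 20, -26)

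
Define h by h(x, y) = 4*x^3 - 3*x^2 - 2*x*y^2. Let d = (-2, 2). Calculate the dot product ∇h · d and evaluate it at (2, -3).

12

∂h/∂x = 12*x^2 - 6*x - 2*y^2
∂h/∂y = -4*x*y
∇h at (2, -3) = (18, 24)
∇h · d = (18)(-2) + (24)(2) = 12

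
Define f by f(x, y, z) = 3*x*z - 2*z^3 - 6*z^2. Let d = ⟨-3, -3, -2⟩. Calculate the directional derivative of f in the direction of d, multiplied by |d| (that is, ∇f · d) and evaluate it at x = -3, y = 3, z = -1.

15

∂f/∂x = 3*z
∂f/∂y = 0
∂f/∂z = 3*x - 6*z^2 - 12*z
∇f at (-3, 3, -1) = (-3, 0, -3)
∇f · d = (-3)(-3) + (0)(-3) + (-3)(-2) = 15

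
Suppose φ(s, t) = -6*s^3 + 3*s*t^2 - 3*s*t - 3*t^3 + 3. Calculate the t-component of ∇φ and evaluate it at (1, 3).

(∇φ)_2 = ∂φ/∂t = 6*s*t - 3*s - 9*t^2
At (1, 3): -66.

-66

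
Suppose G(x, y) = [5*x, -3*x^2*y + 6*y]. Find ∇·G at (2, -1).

-1

∂G₁/∂x = 5
∂G₂/∂y = -3*x^2 + 6
∇·G = -3*x^2 + 11
At (2, -1): -1.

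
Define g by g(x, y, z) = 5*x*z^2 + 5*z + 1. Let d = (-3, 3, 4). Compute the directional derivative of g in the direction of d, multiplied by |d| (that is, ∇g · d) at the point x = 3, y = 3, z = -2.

-280

∂g/∂x = 5*z^2
∂g/∂y = 0
∂g/∂z = 10*x*z + 5
∇g at (3, 3, -2) = (20, 0, -55)
∇g · d = (20)(-3) + (0)(3) + (-55)(4) = -280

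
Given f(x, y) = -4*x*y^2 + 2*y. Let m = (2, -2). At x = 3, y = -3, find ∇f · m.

∂f/∂x = -4*y^2
∂f/∂y = -8*x*y + 2
∇f at (3, -3) = (-36, 74)
∇f · m = (-36)(2) + (74)(-2) = -220

-220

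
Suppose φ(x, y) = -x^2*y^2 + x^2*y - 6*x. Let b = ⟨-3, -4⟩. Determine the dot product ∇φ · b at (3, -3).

-18

∂φ/∂x = -2*x*y^2 + 2*x*y - 6
∂φ/∂y = -2*x^2*y + x^2
∇φ at (3, -3) = (-78, 63)
∇φ · b = (-78)(-3) + (63)(-4) = -18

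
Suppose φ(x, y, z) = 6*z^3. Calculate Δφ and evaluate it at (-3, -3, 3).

108

∂²φ/∂x² = 0
∂²φ/∂y² = 0
∂²φ/∂z² = 36*z
∇²φ = 36*z
At (-3, -3, 3): 108.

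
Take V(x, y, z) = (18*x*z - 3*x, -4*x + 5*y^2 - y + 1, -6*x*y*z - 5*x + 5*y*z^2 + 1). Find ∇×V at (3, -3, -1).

(23, 77, -4)

(∇×V)₁ = ∂V₃/∂y − ∂V₂/∂z = -6*x*z + 5*z^2
(∇×V)₂ = ∂V₁/∂z − ∂V₃/∂x = 18*x + 6*y*z + 5
(∇×V)₃ = ∂V₂/∂x − ∂V₁/∂y = -4
∇×V = (-6*x*z + 5*z^2, 18*x + 6*y*z + 5, -4)
At (3, -3, -1): (23, 77, -4).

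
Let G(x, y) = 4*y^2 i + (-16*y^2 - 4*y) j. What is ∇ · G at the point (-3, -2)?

60

∂G₁/∂x = 0
∂G₂/∂y = -32*y - 4
∇·G = -32*y - 4
At (-3, -2): 60.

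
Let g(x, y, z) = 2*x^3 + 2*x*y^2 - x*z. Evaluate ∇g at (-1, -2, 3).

∂g/∂x = 6*x^2 + 2*y^2 - z
∂g/∂y = 4*x*y
∂g/∂z = -x
∇g = (6*x^2 + 2*y^2 - z, 4*x*y, -x)
At (-1, -2, 3): (11, 8, 1).

(11, 8, 1)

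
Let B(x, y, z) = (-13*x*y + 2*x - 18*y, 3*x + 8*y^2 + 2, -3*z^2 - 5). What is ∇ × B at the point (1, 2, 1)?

(0, 0, 34)

(∇×B)₁ = ∂B₃/∂y − ∂B₂/∂z = 0
(∇×B)₂ = ∂B₁/∂z − ∂B₃/∂x = 0
(∇×B)₃ = ∂B₂/∂x − ∂B₁/∂y = 13*x + 21
∇×B = (0, 0, 13*x + 21)
At (1, 2, 1): (0, 0, 34).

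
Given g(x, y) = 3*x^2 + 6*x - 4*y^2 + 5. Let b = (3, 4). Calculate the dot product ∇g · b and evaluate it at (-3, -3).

60

∂g/∂x = 6*x + 6
∂g/∂y = -8*y
∇g at (-3, -3) = (-12, 24)
∇g · b = (-12)(3) + (24)(4) = 60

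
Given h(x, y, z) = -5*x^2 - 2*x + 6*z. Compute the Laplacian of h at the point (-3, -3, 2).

-10

∂²h/∂x² = -10
∂²h/∂y² = 0
∂²h/∂z² = 0
∇²h = -10
At (-3, -3, 2): -10.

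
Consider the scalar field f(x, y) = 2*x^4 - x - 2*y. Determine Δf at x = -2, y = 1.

∂²f/∂x² = 24*x^2
∂²f/∂y² = 0
∇²f = 24*x^2
At (-2, 1): 96.

96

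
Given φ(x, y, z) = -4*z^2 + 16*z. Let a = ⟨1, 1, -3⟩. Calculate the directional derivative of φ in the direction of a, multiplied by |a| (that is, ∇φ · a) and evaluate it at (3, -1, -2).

-96

∂φ/∂x = 0
∂φ/∂y = 0
∂φ/∂z = -8*z + 16
∇φ at (3, -1, -2) = (0, 0, 32)
∇φ · a = (0)(1) + (0)(1) + (32)(-3) = -96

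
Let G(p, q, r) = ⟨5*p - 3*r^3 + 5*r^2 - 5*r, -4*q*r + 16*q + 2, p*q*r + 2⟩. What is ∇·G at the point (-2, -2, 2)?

∂G₁/∂p = 5
∂G₂/∂q = -4*r + 16
∂G₃/∂r = p*q
∇·G = p*q - 4*r + 21
At (-2, -2, 2): 17.

17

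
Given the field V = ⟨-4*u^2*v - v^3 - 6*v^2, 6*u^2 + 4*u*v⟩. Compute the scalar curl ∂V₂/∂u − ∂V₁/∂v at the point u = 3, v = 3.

147

∂V₂/∂u = 12*u + 4*v
∂V₁/∂v = -4*u^2 - 3*v^2 - 12*v
Scalar curl = 4*u^2 + 12*u + 3*v^2 + 16*v
At (3, 3): 147.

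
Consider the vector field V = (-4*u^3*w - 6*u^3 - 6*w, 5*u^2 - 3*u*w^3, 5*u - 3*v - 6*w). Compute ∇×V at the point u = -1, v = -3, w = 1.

(∇×V)₁ = ∂V₃/∂v − ∂V₂/∂w = 9*u*w^2 - 3
(∇×V)₂ = ∂V₁/∂w − ∂V₃/∂u = -4*u^3 - 11
(∇×V)₃ = ∂V₂/∂u − ∂V₁/∂v = 10*u - 3*w^3
∇×V = (9*u*w^2 - 3, -4*u^3 - 11, 10*u - 3*w^3)
At (-1, -3, 1): (-12, -7, -13).

(-12, -7, -13)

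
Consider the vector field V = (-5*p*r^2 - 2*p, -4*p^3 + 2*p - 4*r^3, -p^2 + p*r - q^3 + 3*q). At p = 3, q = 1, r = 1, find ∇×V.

(∇×V)₁ = ∂V₃/∂q − ∂V₂/∂r = -3*q^2 + 12*r^2 + 3
(∇×V)₂ = ∂V₁/∂r − ∂V₃/∂p = -10*p*r + 2*p - r
(∇×V)₃ = ∂V₂/∂p − ∂V₁/∂q = -12*p^2 + 2
∇×V = (-3*q^2 + 12*r^2 + 3, -10*p*r + 2*p - r, -12*p^2 + 2)
At (3, 1, 1): (12, -25, -106).

(12, -25, -106)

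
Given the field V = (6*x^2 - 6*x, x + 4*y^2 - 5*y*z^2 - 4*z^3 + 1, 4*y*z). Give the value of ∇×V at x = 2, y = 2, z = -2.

(∇×V)₁ = ∂V₃/∂y − ∂V₂/∂z = 10*y*z + 12*z^2 + 4*z
(∇×V)₂ = ∂V₁/∂z − ∂V₃/∂x = 0
(∇×V)₃ = ∂V₂/∂x − ∂V₁/∂y = 1
∇×V = (10*y*z + 12*z^2 + 4*z, 0, 1)
At (2, 2, -2): (0, 0, 1).

(0, 0, 1)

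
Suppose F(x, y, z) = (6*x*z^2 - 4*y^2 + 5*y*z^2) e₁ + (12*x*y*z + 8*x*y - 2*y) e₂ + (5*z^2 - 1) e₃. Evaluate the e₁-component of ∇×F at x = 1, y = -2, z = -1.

24

(∇×F)_1 = ∂F₃/∂y − ∂F₂/∂z
= 0 − (12*x*y)
= -12*x*y
At (1, -2, -1): 24.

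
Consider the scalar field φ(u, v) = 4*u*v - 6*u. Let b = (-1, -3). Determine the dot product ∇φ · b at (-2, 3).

18

∂φ/∂u = 4*v - 6
∂φ/∂v = 4*u
∇φ at (-2, 3) = (6, -8)
∇φ · b = (6)(-1) + (-8)(-3) = 18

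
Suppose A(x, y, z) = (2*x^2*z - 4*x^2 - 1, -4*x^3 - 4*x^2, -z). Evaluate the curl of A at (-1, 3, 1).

(0, 2, -4)

(∇×A)₁ = ∂A₃/∂y − ∂A₂/∂z = 0
(∇×A)₂ = ∂A₁/∂z − ∂A₃/∂x = 2*x^2
(∇×A)₃ = ∂A₂/∂x − ∂A₁/∂y = -12*x^2 - 8*x
∇×A = (0, 2*x^2, -12*x^2 - 8*x)
At (-1, 3, 1): (0, 2, -4).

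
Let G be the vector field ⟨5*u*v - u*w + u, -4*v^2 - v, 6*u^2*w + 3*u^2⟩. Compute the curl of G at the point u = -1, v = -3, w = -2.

(∇×G)₁ = ∂G₃/∂v − ∂G₂/∂w = 0
(∇×G)₂ = ∂G₁/∂w − ∂G₃/∂u = -12*u*w - 7*u
(∇×G)₃ = ∂G₂/∂u − ∂G₁/∂v = -5*u
∇×G = (0, -12*u*w - 7*u, -5*u)
At (-1, -3, -2): (0, -17, 5).

(0, -17, 5)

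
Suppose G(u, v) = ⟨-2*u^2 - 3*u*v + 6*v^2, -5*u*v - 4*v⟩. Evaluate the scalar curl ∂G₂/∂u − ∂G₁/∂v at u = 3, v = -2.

∂G₂/∂u = -5*v
∂G₁/∂v = -3*u + 12*v
Scalar curl = 3*u - 17*v
At (3, -2): 43.

43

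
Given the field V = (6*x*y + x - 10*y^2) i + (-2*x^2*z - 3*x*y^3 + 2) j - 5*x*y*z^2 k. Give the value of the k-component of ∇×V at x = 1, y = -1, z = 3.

-35

(∇×V)_3 = ∂V₂/∂x − ∂V₁/∂y
= -4*x*z - 3*y^3 − (6*x - 20*y)
= -4*x*z - 6*x - 3*y^3 + 20*y
At (1, -1, 3): -35.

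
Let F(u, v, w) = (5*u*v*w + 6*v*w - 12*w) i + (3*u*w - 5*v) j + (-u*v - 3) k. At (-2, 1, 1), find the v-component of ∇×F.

-15

(∇×F)_2 = ∂F₁/∂w − ∂F₃/∂u
= 5*u*v + 6*v - 12 − (-v)
= 5*u*v + 7*v - 12
At (-2, 1, 1): -15.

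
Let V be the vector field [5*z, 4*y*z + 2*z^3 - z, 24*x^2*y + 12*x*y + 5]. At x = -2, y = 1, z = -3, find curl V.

(∇×V)₁ = ∂V₃/∂y − ∂V₂/∂z = 24*x^2 + 12*x - 4*y - 6*z^2 + 1
(∇×V)₂ = ∂V₁/∂z − ∂V₃/∂x = -48*x*y - 12*y + 5
(∇×V)₃ = ∂V₂/∂x − ∂V₁/∂y = 0
∇×V = (24*x^2 + 12*x - 4*y - 6*z^2 + 1, -48*x*y - 12*y + 5, 0)
At (-2, 1, -3): (15, 89, 0).

(15, 89, 0)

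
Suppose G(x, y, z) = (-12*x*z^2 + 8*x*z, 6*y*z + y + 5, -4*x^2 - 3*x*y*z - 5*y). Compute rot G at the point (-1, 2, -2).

(-23, -76, 0)

(∇×G)₁ = ∂G₃/∂y − ∂G₂/∂z = -3*x*z - 6*y - 5
(∇×G)₂ = ∂G₁/∂z − ∂G₃/∂x = -24*x*z + 16*x + 3*y*z
(∇×G)₃ = ∂G₂/∂x − ∂G₁/∂y = 0
∇×G = (-3*x*z - 6*y - 5, -24*x*z + 16*x + 3*y*z, 0)
At (-1, 2, -2): (-23, -76, 0).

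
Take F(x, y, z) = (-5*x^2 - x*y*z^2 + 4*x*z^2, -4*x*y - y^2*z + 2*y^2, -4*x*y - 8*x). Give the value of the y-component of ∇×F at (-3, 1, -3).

66

(∇×F)_2 = ∂F₁/∂z − ∂F₃/∂x
= -2*x*y*z + 8*x*z − (-4*y - 8)
= -2*x*y*z + 8*x*z + 4*y + 8
At (-3, 1, -3): 66.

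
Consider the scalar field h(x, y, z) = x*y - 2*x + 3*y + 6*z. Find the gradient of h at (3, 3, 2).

∂h/∂x = y - 2
∂h/∂y = x + 3
∂h/∂z = 6
∇h = (y - 2, x + 3, 6)
At (3, 3, 2): (1, 6, 6).

(1, 6, 6)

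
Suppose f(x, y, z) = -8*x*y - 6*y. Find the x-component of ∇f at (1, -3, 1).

24

(∇f)_1 = ∂f/∂x = -8*y
At (1, -3, 1): 24.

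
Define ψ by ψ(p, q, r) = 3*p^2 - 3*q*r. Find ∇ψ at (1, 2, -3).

(6, 9, -6)

∂ψ/∂p = 6*p
∂ψ/∂q = -3*r
∂ψ/∂r = -3*q
∇ψ = (6*p, -3*r, -3*q)
At (1, 2, -3): (6, 9, -6).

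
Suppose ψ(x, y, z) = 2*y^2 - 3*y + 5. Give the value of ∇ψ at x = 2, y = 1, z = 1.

∂ψ/∂x = 0
∂ψ/∂y = 4*y - 3
∂ψ/∂z = 0
∇ψ = (0, 4*y - 3, 0)
At (2, 1, 1): (0, 1, 0).

(0, 1, 0)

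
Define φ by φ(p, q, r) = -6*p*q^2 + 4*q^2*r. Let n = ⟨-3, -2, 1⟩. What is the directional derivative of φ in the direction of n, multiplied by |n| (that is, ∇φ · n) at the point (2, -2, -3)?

∂φ/∂p = -6*q^2
∂φ/∂q = -12*p*q + 8*q*r
∂φ/∂r = 4*q^2
∇φ at (2, -2, -3) = (-24, 96, 16)
∇φ · n = (-24)(-3) + (96)(-2) + (16)(1) = -104

-104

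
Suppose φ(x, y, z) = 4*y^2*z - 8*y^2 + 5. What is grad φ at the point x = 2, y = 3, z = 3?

∂φ/∂x = 0
∂φ/∂y = 8*y*z - 16*y
∂φ/∂z = 4*y^2
∇φ = (0, 8*y*z - 16*y, 4*y^2)
At (2, 3, 3): (0, 24, 36).

(0, 24, 36)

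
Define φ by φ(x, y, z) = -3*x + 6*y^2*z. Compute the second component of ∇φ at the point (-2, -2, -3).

72

(∇φ)_2 = ∂φ/∂y = 12*y*z
At (-2, -2, -3): 72.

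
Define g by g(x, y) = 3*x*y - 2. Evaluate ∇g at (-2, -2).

∂g/∂x = 3*y
∂g/∂y = 3*x
∇g = (3*y, 3*x)
At (-2, -2): (-6, -6).

(-6, -6)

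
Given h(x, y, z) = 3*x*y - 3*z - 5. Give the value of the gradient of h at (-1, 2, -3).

(6, -3, -3)

∂h/∂x = 3*y
∂h/∂y = 3*x
∂h/∂z = -3
∇h = (3*y, 3*x, -3)
At (-1, 2, -3): (6, -3, -3).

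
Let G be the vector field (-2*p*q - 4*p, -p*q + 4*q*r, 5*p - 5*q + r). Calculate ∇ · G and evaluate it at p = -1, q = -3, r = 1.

∂G₁/∂p = -2*q - 4
∂G₂/∂q = -p + 4*r
∂G₃/∂r = 1
∇·G = -p - 2*q + 4*r - 3
At (-1, -3, 1): 8.

8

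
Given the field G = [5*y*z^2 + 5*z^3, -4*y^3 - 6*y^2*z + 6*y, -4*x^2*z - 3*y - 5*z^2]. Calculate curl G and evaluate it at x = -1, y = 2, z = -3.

(21, 99, -45)

(∇×G)₁ = ∂G₃/∂y − ∂G₂/∂z = 6*y^2 - 3
(∇×G)₂ = ∂G₁/∂z − ∂G₃/∂x = 8*x*z + 10*y*z + 15*z^2
(∇×G)₃ = ∂G₂/∂x − ∂G₁/∂y = -5*z^2
∇×G = (6*y^2 - 3, 8*x*z + 10*y*z + 15*z^2, -5*z^2)
At (-1, 2, -3): (21, 99, -45).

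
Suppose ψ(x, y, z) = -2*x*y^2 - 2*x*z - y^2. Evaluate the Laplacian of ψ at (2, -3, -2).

-10

∂²ψ/∂x² = 0
∂²ψ/∂y² = -2*(2*x + 1)
∂²ψ/∂z² = 0
∇²ψ = -4*x - 2
At (2, -3, -2): -10.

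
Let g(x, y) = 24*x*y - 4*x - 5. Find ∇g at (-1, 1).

∂g/∂x = 24*y - 4
∂g/∂y = 24*x
∇g = (24*y - 4, 24*x)
At (-1, 1): (20, -24).

(20, -24)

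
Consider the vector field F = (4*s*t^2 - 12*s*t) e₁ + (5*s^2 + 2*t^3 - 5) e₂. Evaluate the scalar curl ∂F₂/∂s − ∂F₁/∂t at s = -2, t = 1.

-28

∂F₂/∂s = 10*s
∂F₁/∂t = 8*s*t - 12*s
Scalar curl = -8*s*t + 22*s
At (-2, 1): -28.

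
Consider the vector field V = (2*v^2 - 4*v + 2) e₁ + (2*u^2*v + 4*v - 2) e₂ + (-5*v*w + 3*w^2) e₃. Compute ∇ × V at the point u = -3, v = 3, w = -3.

(∇×V)₁ = ∂V₃/∂v − ∂V₂/∂w = -5*w
(∇×V)₂ = ∂V₁/∂w − ∂V₃/∂u = 0
(∇×V)₃ = ∂V₂/∂u − ∂V₁/∂v = 4*u*v - 4*v + 4
∇×V = (-5*w, 0, 4*u*v - 4*v + 4)
At (-3, 3, -3): (15, 0, -44).

(15, 0, -44)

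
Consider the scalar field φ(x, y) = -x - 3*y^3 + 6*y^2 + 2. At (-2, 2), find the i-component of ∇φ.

(∇φ)_1 = ∂φ/∂x = -1
At (-2, 2): -1.

-1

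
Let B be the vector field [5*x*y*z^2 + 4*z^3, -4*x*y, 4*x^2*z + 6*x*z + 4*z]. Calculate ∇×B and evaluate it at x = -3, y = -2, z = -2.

(∇×B)₁ = ∂B₃/∂y − ∂B₂/∂z = 0
(∇×B)₂ = ∂B₁/∂z − ∂B₃/∂x = 10*x*y*z - 8*x*z + 12*z^2 - 6*z
(∇×B)₃ = ∂B₂/∂x − ∂B₁/∂y = -5*x*z^2 - 4*y
∇×B = (0, 10*x*y*z - 8*x*z + 12*z^2 - 6*z, -5*x*z^2 - 4*y)
At (-3, -2, -2): (0, -108, 68).

(0, -108, 68)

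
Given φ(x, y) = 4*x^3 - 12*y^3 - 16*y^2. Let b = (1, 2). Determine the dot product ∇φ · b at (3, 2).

∂φ/∂x = 12*x^2
∂φ/∂y = -36*y^2 - 32*y
∇φ at (3, 2) = (108, -208)
∇φ · b = (108)(1) + (-208)(2) = -308

-308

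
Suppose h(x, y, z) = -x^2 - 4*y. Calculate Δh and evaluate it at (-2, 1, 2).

∂²h/∂x² = -2
∂²h/∂y² = 0
∂²h/∂z² = 0
∇²h = -2
At (-2, 1, 2): -2.

-2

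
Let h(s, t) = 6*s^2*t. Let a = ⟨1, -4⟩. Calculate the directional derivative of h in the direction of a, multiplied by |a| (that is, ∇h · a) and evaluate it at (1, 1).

-12

∂h/∂s = 12*s*t
∂h/∂t = 6*s^2
∇h at (1, 1) = (12, 6)
∇h · a = (12)(1) + (6)(-4) = -12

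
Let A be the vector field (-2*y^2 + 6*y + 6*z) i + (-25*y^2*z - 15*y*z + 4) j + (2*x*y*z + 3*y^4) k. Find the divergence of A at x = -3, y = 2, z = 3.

-357

∂A₁/∂x = 0
∂A₂/∂y = -50*y*z - 15*z
∂A₃/∂z = 2*x*y
∇·A = 2*x*y - 50*y*z - 15*z
At (-3, 2, 3): -357.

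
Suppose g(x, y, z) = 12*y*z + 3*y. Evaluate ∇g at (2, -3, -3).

(0, -33, -36)

∂g/∂x = 0
∂g/∂y = 12*z + 3
∂g/∂z = 12*y
∇g = (0, 12*z + 3, 12*y)
At (2, -3, -3): (0, -33, -36).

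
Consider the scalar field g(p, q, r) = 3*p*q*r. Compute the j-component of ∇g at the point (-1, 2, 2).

-6

(∇g)_2 = ∂g/∂q = 3*p*r
At (-1, 2, 2): -6.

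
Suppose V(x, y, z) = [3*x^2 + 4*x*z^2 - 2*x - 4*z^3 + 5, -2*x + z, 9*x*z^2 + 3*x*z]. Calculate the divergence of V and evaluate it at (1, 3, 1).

29

∂V₁/∂x = 6*x + 4*z^2 - 2
∂V₂/∂y = 0
∂V₃/∂z = 18*x*z + 3*x
∇·V = 18*x*z + 9*x + 4*z^2 - 2
At (1, 3, 1): 29.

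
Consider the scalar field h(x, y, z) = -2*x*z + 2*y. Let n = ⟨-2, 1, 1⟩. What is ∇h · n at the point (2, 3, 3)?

10

∂h/∂x = -2*z
∂h/∂y = 2
∂h/∂z = -2*x
∇h at (2, 3, 3) = (-6, 2, -4)
∇h · n = (-6)(-2) + (2)(1) + (-4)(1) = 10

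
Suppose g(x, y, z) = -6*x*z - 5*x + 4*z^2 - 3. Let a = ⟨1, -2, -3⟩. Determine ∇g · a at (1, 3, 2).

∂g/∂x = -6*z - 5
∂g/∂y = 0
∂g/∂z = -6*x + 8*z
∇g at (1, 3, 2) = (-17, 0, 10)
∇g · a = (-17)(1) + (0)(-2) + (10)(-3) = -47

-47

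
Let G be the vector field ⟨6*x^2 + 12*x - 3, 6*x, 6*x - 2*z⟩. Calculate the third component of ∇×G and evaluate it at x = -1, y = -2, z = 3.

(∇×G)_3 = ∂G₂/∂x − ∂G₁/∂y
= 6 − (0)
= 6
At (-1, -2, 3): 6.

6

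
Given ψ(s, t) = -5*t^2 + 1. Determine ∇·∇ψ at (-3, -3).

-10

∂²ψ/∂s² = 0
∂²ψ/∂t² = -10
∇²ψ = -10
At (-3, -3): -10.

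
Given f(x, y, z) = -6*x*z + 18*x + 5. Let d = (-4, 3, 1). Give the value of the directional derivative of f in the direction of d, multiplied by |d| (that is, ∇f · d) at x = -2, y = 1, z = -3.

-132

∂f/∂x = -6*z + 18
∂f/∂y = 0
∂f/∂z = -6*x
∇f at (-2, 1, -3) = (36, 0, 12)
∇f · d = (36)(-4) + (0)(3) + (12)(1) = -132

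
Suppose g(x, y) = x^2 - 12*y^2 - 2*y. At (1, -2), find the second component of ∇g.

46

(∇g)_2 = ∂g/∂y = -24*y - 2
At (1, -2): 46.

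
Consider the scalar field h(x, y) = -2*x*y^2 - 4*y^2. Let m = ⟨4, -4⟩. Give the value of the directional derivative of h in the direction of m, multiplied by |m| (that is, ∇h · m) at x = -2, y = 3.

-72

∂h/∂x = -2*y^2
∂h/∂y = -4*x*y - 8*y
∇h at (-2, 3) = (-18, 0)
∇h · m = (-18)(4) + (0)(-4) = -72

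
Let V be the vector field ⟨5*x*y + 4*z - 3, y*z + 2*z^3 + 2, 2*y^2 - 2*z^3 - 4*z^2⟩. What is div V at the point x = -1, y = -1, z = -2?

-15

∂V₁/∂x = 5*y
∂V₂/∂y = z
∂V₃/∂z = -6*z^2 - 8*z
∇·V = 5*y - 6*z^2 - 7*z
At (-1, -1, -2): -15.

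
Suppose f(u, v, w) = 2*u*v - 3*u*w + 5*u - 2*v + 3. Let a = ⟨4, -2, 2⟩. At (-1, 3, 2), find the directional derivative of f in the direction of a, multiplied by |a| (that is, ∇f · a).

34

∂f/∂u = 2*v - 3*w + 5
∂f/∂v = 2*u - 2
∂f/∂w = -3*u
∇f at (-1, 3, 2) = (5, -4, 3)
∇f · a = (5)(4) + (-4)(-2) + (3)(2) = 34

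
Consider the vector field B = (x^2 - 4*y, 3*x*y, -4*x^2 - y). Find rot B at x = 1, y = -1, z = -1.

(∇×B)₁ = ∂B₃/∂y − ∂B₂/∂z = -1
(∇×B)₂ = ∂B₁/∂z − ∂B₃/∂x = 8*x
(∇×B)₃ = ∂B₂/∂x − ∂B₁/∂y = 3*y + 4
∇×B = (-1, 8*x, 3*y + 4)
At (1, -1, -1): (-1, 8, 1).

(-1, 8, 1)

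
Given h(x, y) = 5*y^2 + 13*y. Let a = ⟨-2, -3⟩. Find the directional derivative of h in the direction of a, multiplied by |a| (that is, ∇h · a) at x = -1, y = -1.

-9

∂h/∂x = 0
∂h/∂y = 10*y + 13
∇h at (-1, -1) = (0, 3)
∇h · a = (0)(-2) + (3)(-3) = -9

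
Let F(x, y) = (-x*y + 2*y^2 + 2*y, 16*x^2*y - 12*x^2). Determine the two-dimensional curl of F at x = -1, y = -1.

∂F₂/∂x = 32*x*y - 24*x
∂F₁/∂y = -x + 4*y + 2
Scalar curl = 32*x*y - 23*x - 4*y - 2
At (-1, -1): 57.

57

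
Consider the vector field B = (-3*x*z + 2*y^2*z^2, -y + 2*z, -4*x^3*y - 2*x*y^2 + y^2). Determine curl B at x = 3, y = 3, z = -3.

(∇×B)₁ = ∂B₃/∂y − ∂B₂/∂z = -4*x^3 - 4*x*y + 2*y - 2
(∇×B)₂ = ∂B₁/∂z − ∂B₃/∂x = 12*x^2*y - 3*x + 4*y^2*z + 2*y^2
(∇×B)₃ = ∂B₂/∂x − ∂B₁/∂y = -4*y*z^2
∇×B = (-4*x^3 - 4*x*y + 2*y - 2, 12*x^2*y - 3*x + 4*y^2*z + 2*y^2, -4*y*z^2)
At (3, 3, -3): (-140, 225, -108).

(-140, 225, -108)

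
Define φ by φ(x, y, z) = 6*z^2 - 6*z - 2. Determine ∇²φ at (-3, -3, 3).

12

∂²φ/∂x² = 0
∂²φ/∂y² = 0
∂²φ/∂z² = 12
∇²φ = 12
At (-3, -3, 3): 12.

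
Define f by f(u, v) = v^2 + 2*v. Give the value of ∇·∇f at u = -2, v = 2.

2

∂²f/∂u² = 0
∂²f/∂v² = 2
∇²f = 2
At (-2, 2): 2.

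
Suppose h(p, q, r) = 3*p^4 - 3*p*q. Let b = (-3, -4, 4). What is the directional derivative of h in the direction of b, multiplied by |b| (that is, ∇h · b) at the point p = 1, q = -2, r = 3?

-42

∂h/∂p = 12*p^3 - 3*q
∂h/∂q = -3*p
∂h/∂r = 0
∇h at (1, -2, 3) = (18, -3, 0)
∇h · b = (18)(-3) + (-3)(-4) + (0)(4) = -42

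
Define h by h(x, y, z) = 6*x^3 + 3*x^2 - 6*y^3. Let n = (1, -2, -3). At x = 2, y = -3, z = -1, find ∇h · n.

∂h/∂x = 18*x^2 + 6*x
∂h/∂y = -18*y^2
∂h/∂z = 0
∇h at (2, -3, -1) = (84, -162, 0)
∇h · n = (84)(1) + (-162)(-2) + (0)(-3) = 408

408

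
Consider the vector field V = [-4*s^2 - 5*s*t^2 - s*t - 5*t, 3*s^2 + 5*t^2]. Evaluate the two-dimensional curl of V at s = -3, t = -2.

44

∂V₂/∂s = 6*s
∂V₁/∂t = -10*s*t - s - 5
Scalar curl = 10*s*t + 7*s + 5
At (-3, -2): 44.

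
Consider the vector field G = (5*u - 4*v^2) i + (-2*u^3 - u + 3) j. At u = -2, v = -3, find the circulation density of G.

-49

∂G₂/∂u = -6*u^2 - 1
∂G₁/∂v = -8*v
Scalar curl = -6*u^2 + 8*v - 1
At (-2, -3): -49.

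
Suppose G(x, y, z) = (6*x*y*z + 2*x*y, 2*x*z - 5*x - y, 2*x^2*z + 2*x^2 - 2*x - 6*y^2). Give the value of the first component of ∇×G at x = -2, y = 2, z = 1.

(∇×G)_1 = ∂G₃/∂y − ∂G₂/∂z
= -12*y − (2*x)
= -2*x - 12*y
At (-2, 2, 1): -20.

-20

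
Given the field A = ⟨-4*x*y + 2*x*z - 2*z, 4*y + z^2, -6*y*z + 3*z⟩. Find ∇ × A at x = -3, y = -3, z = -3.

(24, -8, -12)

(∇×A)₁ = ∂A₃/∂y − ∂A₂/∂z = -8*z
(∇×A)₂ = ∂A₁/∂z − ∂A₃/∂x = 2*x - 2
(∇×A)₃ = ∂A₂/∂x − ∂A₁/∂y = 4*x
∇×A = (-8*z, 2*x - 2, 4*x)
At (-3, -3, -3): (24, -8, -12).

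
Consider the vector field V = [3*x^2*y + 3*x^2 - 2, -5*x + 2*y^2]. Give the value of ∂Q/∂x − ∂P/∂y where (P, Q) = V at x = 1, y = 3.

-8

∂V₂/∂x = -5
∂V₁/∂y = 3*x^2
Scalar curl = -3*x^2 - 5
At (1, 3): -8.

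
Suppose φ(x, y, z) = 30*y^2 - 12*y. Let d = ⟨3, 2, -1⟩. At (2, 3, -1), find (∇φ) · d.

∂φ/∂x = 0
∂φ/∂y = 60*y - 12
∂φ/∂z = 0
∇φ at (2, 3, -1) = (0, 168, 0)
∇φ · d = (0)(3) + (168)(2) + (0)(-1) = 336

336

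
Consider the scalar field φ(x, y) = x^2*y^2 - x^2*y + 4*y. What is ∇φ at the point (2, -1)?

(8, -8)

∂φ/∂x = 2*x*y^2 - 2*x*y
∂φ/∂y = 2*x^2*y - x^2 + 4
∇φ = (2*x*y^2 - 2*x*y, 2*x^2*y - x^2 + 4)
At (2, -1): (8, -8).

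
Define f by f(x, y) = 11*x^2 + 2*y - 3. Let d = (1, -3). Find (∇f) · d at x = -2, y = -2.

-50

∂f/∂x = 22*x
∂f/∂y = 2
∇f at (-2, -2) = (-44, 2)
∇f · d = (-44)(1) + (2)(-3) = -50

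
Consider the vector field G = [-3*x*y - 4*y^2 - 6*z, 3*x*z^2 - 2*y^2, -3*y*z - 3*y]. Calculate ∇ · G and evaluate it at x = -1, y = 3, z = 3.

∂G₁/∂x = -3*y
∂G₂/∂y = -4*y
∂G₃/∂z = -3*y
∇·G = -10*y
At (-1, 3, 3): -30.

-30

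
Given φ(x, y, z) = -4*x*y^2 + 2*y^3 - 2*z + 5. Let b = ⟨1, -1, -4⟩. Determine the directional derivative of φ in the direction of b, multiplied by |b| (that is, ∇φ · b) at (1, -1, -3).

∂φ/∂x = -4*y^2
∂φ/∂y = -8*x*y + 6*y^2
∂φ/∂z = -2
∇φ at (1, -1, -3) = (-4, 14, -2)
∇φ · b = (-4)(1) + (14)(-1) + (-2)(-4) = -10

-10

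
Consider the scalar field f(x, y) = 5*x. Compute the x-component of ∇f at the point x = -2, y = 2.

5

(∇f)_1 = ∂f/∂x = 5
At (-2, 2): 5.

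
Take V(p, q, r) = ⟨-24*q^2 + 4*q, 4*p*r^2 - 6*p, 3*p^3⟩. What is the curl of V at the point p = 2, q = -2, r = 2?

(-32, -36, -90)

(∇×V)₁ = ∂V₃/∂q − ∂V₂/∂r = -8*p*r
(∇×V)₂ = ∂V₁/∂r − ∂V₃/∂p = -9*p^2
(∇×V)₃ = ∂V₂/∂p − ∂V₁/∂q = 48*q + 4*r^2 - 10
∇×V = (-8*p*r, -9*p^2, 48*q + 4*r^2 - 10)
At (2, -2, 2): (-32, -36, -90).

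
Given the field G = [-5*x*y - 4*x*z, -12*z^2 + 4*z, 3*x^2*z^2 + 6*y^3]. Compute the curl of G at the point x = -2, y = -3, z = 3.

(∇×G)₁ = ∂G₃/∂y − ∂G₂/∂z = 18*y^2 + 24*z - 4
(∇×G)₂ = ∂G₁/∂z − ∂G₃/∂x = -6*x*z^2 - 4*x
(∇×G)₃ = ∂G₂/∂x − ∂G₁/∂y = 5*x
∇×G = (18*y^2 + 24*z - 4, -6*x*z^2 - 4*x, 5*x)
At (-2, -3, 3): (230, 116, -10).

(230, 116, -10)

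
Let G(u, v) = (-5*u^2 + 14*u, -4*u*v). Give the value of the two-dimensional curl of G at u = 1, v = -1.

∂G₂/∂u = -4*v
∂G₁/∂v = 0
Scalar curl = -4*v
At (1, -1): 4.

4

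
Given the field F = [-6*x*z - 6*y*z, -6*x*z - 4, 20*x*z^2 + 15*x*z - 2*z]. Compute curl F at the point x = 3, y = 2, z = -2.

(18, -80, 0)

(∇×F)₁ = ∂F₃/∂y − ∂F₂/∂z = 6*x
(∇×F)₂ = ∂F₁/∂z − ∂F₃/∂x = -6*x - 6*y - 20*z^2 - 15*z
(∇×F)₃ = ∂F₂/∂x − ∂F₁/∂y = 0
∇×F = (6*x, -6*x - 6*y - 20*z^2 - 15*z, 0)
At (3, 2, -2): (18, -80, 0).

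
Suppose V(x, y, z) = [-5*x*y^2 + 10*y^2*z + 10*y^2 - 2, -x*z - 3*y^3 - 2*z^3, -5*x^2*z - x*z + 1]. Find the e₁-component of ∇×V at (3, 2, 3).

57

(∇×V)_1 = ∂V₃/∂y − ∂V₂/∂z
= 0 − (-x - 6*z^2)
= x + 6*z^2
At (3, 2, 3): 57.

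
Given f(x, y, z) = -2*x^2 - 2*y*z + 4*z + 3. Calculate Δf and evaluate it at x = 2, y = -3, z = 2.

∂²f/∂x² = -4
∂²f/∂y² = 0
∂²f/∂z² = 0
∇²f = -4
At (2, -3, 2): -4.

-4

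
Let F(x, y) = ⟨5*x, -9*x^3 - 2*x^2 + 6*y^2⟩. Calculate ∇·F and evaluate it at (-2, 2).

∂F₁/∂x = 5
∂F₂/∂y = 12*y
∇·F = 12*y + 5
At (-2, 2): 29.

29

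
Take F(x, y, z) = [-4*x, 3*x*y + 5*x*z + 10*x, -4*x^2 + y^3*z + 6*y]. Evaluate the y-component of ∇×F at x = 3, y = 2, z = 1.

24

(∇×F)_2 = ∂F₁/∂z − ∂F₃/∂x
= 0 − (-8*x)
= 8*x
At (3, 2, 1): 24.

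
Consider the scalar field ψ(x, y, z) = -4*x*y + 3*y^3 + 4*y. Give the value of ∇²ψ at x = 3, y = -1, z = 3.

-18

∂²ψ/∂x² = 0
∂²ψ/∂y² = 18*y
∂²ψ/∂z² = 0
∇²ψ = 18*y
At (3, -1, 3): -18.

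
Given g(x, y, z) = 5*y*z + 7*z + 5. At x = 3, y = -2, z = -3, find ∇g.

∂g/∂x = 0
∂g/∂y = 5*z
∂g/∂z = 5*y + 7
∇g = (0, 5*z, 5*y + 7)
At (3, -2, -3): (0, -15, -3).

(0, -15, -3)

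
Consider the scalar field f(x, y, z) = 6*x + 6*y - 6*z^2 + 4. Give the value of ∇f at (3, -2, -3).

∂f/∂x = 6
∂f/∂y = 6
∂f/∂z = -12*z
∇f = (6, 6, -12*z)
At (3, -2, -3): (6, 6, 36).

(6, 6, 36)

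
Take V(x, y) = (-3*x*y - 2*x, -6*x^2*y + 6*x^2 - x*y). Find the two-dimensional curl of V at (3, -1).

82

∂V₂/∂x = -12*x*y + 12*x - y
∂V₁/∂y = -3*x
Scalar curl = -12*x*y + 15*x - y
At (3, -1): 82.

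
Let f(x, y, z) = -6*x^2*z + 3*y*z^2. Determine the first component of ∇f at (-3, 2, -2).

(∇f)_1 = ∂f/∂x = -12*x*z
At (-3, 2, -2): -72.

-72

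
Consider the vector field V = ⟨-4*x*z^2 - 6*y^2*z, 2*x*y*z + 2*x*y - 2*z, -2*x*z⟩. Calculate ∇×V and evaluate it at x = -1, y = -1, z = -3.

(∇×V)₁ = ∂V₃/∂y − ∂V₂/∂z = -2*x*y + 2
(∇×V)₂ = ∂V₁/∂z − ∂V₃/∂x = -8*x*z - 6*y^2 + 2*z
(∇×V)₃ = ∂V₂/∂x − ∂V₁/∂y = 14*y*z + 2*y
∇×V = (-2*x*y + 2, -8*x*z - 6*y^2 + 2*z, 14*y*z + 2*y)
At (-1, -1, -3): (0, -36, 40).

(0, -36, 40)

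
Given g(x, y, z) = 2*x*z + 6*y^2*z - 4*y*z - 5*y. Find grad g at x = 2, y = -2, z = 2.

∂g/∂x = 2*z
∂g/∂y = 12*y*z - 4*z - 5
∂g/∂z = 2*x + 6*y^2 - 4*y
∇g = (2*z, 12*y*z - 4*z - 5, 2*x + 6*y^2 - 4*y)
At (2, -2, 2): (4, -61, 36).

(4, -61, 36)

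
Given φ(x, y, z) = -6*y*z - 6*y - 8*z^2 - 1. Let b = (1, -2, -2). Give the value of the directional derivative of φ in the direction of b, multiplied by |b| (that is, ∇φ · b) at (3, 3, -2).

∂φ/∂x = 0
∂φ/∂y = -6*z - 6
∂φ/∂z = -6*y - 16*z
∇φ at (3, 3, -2) = (0, 6, 14)
∇φ · b = (0)(1) + (6)(-2) + (14)(-2) = -40

-40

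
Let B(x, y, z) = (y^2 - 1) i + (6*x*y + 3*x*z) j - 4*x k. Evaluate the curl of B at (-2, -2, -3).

(6, 4, -17)

(∇×B)₁ = ∂B₃/∂y − ∂B₂/∂z = -3*x
(∇×B)₂ = ∂B₁/∂z − ∂B₃/∂x = 4
(∇×B)₃ = ∂B₂/∂x − ∂B₁/∂y = 4*y + 3*z
∇×B = (-3*x, 4, 4*y + 3*z)
At (-2, -2, -3): (6, 4, -17).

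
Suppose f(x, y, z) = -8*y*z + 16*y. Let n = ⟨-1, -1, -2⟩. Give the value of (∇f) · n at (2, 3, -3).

∂f/∂x = 0
∂f/∂y = -8*z + 16
∂f/∂z = -8*y
∇f at (2, 3, -3) = (0, 40, -24)
∇f · n = (0)(-1) + (40)(-1) + (-24)(-2) = 8

8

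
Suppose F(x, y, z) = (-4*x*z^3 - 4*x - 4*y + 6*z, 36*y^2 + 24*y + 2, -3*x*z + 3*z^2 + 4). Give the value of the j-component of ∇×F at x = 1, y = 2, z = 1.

(∇×F)_2 = ∂F₁/∂z − ∂F₃/∂x
= -12*x*z^2 + 6 − (-3*z)
= -12*x*z^2 + 3*z + 6
At (1, 2, 1): -3.

-3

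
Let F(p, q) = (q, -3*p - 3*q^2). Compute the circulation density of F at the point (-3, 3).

-4

∂F₂/∂p = -3
∂F₁/∂q = 1
Scalar curl = -4
At (-3, 3): -4.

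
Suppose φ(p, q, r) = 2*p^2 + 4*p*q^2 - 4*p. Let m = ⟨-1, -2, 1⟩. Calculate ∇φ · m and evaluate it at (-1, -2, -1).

-40

∂φ/∂p = 4*p + 4*q^2 - 4
∂φ/∂q = 8*p*q
∂φ/∂r = 0
∇φ at (-1, -2, -1) = (8, 16, 0)
∇φ · m = (8)(-1) + (16)(-2) + (0)(1) = -40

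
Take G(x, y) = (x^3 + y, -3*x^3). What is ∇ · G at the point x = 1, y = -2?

∂G₁/∂x = 3*x^2
∂G₂/∂y = 0
∇·G = 3*x^2
At (1, -2): 3.

3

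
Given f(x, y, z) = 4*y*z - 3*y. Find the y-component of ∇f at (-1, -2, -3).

(∇f)_2 = ∂f/∂y = 4*z - 3
At (-1, -2, -3): -15.

-15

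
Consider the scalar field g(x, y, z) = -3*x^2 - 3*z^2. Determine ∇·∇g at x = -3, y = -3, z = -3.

∂²g/∂x² = -6
∂²g/∂y² = 0
∂²g/∂z² = -6
∇²g = -12
At (-3, -3, -3): -12.

-12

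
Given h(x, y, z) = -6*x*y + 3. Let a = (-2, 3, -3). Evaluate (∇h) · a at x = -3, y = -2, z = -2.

30

∂h/∂x = -6*y
∂h/∂y = -6*x
∂h/∂z = 0
∇h at (-3, -2, -2) = (12, 18, 0)
∇h · a = (12)(-2) + (18)(3) + (0)(-3) = 30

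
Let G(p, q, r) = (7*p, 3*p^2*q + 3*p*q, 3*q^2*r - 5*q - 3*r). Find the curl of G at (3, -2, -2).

(∇×G)₁ = ∂G₃/∂q − ∂G₂/∂r = 6*q*r - 5
(∇×G)₂ = ∂G₁/∂r − ∂G₃/∂p = 0
(∇×G)₃ = ∂G₂/∂p − ∂G₁/∂q = 6*p*q + 3*q
∇×G = (6*q*r - 5, 0, 6*p*q + 3*q)
At (3, -2, -2): (19, 0, -42).

(19, 0, -42)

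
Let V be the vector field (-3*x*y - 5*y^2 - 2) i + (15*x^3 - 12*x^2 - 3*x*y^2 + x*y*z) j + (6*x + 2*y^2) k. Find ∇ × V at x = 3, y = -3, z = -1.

(∇×V)₁ = ∂V₃/∂y − ∂V₂/∂z = -x*y + 4*y
(∇×V)₂ = ∂V₁/∂z − ∂V₃/∂x = -6
(∇×V)₃ = ∂V₂/∂x − ∂V₁/∂y = 45*x^2 - 21*x - 3*y^2 + y*z + 10*y
∇×V = (-x*y + 4*y, -6, 45*x^2 - 21*x - 3*y^2 + y*z + 10*y)
At (3, -3, -1): (-3, -6, 288).

(-3, -6, 288)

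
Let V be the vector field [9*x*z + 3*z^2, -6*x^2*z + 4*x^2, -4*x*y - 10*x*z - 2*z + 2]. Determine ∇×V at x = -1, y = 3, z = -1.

(∇×V)₁ = ∂V₃/∂y − ∂V₂/∂z = 6*x^2 - 4*x
(∇×V)₂ = ∂V₁/∂z − ∂V₃/∂x = 9*x + 4*y + 16*z
(∇×V)₃ = ∂V₂/∂x − ∂V₁/∂y = -12*x*z + 8*x
∇×V = (6*x^2 - 4*x, 9*x + 4*y + 16*z, -12*x*z + 8*x)
At (-1, 3, -1): (10, -13, -20).

(10, -13, -20)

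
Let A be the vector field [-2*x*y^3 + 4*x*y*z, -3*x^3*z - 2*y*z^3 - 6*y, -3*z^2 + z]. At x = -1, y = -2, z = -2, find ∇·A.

∂A₁/∂x = -2*y^3 + 4*y*z
∂A₂/∂y = -2*z^3 - 6
∂A₃/∂z = -6*z + 1
∇·A = -2*y^3 + 4*y*z - 2*z^3 - 6*z - 5
At (-1, -2, -2): 55.

55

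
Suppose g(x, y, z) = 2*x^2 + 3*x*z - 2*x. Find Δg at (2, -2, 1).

4

∂²g/∂x² = 4
∂²g/∂y² = 0
∂²g/∂z² = 0
∇²g = 4
At (2, -2, 1): 4.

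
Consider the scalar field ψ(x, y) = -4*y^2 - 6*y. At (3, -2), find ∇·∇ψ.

∂²ψ/∂x² = 0
∂²ψ/∂y² = -8
∇²ψ = -8
At (3, -2): -8.

-8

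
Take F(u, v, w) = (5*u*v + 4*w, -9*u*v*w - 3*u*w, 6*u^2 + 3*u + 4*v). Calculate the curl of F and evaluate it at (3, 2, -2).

(67, -35, 27)

(∇×F)₁ = ∂F₃/∂v − ∂F₂/∂w = 9*u*v + 3*u + 4
(∇×F)₂ = ∂F₁/∂w − ∂F₃/∂u = -12*u + 1
(∇×F)₃ = ∂F₂/∂u − ∂F₁/∂v = -5*u - 9*v*w - 3*w
∇×F = (9*u*v + 3*u + 4, -12*u + 1, -5*u - 9*v*w - 3*w)
At (3, 2, -2): (67, -35, 27).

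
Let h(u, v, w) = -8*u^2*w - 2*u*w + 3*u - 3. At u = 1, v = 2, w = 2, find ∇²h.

∂²h/∂u² = -16*w
∂²h/∂v² = 0
∂²h/∂w² = 0
∇²h = -16*w
At (1, 2, 2): -32.

-32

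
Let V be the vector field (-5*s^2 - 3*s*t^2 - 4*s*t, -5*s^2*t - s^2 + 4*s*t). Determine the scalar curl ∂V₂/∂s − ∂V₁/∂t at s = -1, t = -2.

∂V₂/∂s = -10*s*t - 2*s + 4*t
∂V₁/∂t = -6*s*t - 4*s
Scalar curl = -4*s*t + 2*s + 4*t
At (-1, -2): -18.

-18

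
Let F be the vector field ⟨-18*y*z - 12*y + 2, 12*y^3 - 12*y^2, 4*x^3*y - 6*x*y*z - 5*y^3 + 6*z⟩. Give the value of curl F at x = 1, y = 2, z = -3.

(∇×F)₁ = ∂F₃/∂y − ∂F₂/∂z = 4*x^3 - 6*x*z - 15*y^2
(∇×F)₂ = ∂F₁/∂z − ∂F₃/∂x = -12*x^2*y + 6*y*z - 18*y
(∇×F)₃ = ∂F₂/∂x − ∂F₁/∂y = 18*z + 12
∇×F = (4*x^3 - 6*x*z - 15*y^2, -12*x^2*y + 6*y*z - 18*y, 18*z + 12)
At (1, 2, -3): (-38, -96, -42).

(-38, -96, -42)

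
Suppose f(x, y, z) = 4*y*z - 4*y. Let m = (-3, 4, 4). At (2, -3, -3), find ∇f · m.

-112

∂f/∂x = 0
∂f/∂y = 4*z - 4
∂f/∂z = 4*y
∇f at (2, -3, -3) = (0, -16, -12)
∇f · m = (0)(-3) + (-16)(4) + (-12)(4) = -112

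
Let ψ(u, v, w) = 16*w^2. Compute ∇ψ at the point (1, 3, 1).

∂ψ/∂u = 0
∂ψ/∂v = 0
∂ψ/∂w = 32*w
∇ψ = (0, 0, 32*w)
At (1, 3, 1): (0, 0, 32).

(0, 0, 32)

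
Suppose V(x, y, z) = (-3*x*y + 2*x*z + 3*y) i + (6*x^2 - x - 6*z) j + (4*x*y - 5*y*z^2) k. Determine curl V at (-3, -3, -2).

(-26, 6, -49)

(∇×V)₁ = ∂V₃/∂y − ∂V₂/∂z = 4*x - 5*z^2 + 6
(∇×V)₂ = ∂V₁/∂z − ∂V₃/∂x = 2*x - 4*y
(∇×V)₃ = ∂V₂/∂x − ∂V₁/∂y = 15*x - 4
∇×V = (4*x - 5*z^2 + 6, 2*x - 4*y, 15*x - 4)
At (-3, -3, -2): (-26, 6, -49).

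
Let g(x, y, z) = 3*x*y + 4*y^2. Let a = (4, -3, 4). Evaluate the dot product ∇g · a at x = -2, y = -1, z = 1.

∂g/∂x = 3*y
∂g/∂y = 3*x + 8*y
∂g/∂z = 0
∇g at (-2, -1, 1) = (-3, -14, 0)
∇g · a = (-3)(4) + (-14)(-3) + (0)(4) = 30

30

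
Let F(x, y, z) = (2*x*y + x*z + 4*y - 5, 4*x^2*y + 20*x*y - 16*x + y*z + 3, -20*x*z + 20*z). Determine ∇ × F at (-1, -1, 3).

(∇×F)₁ = ∂F₃/∂y − ∂F₂/∂z = -y
(∇×F)₂ = ∂F₁/∂z − ∂F₃/∂x = x + 20*z
(∇×F)₃ = ∂F₂/∂x − ∂F₁/∂y = 8*x*y - 2*x + 20*y - 20
∇×F = (-y, x + 20*z, 8*x*y - 2*x + 20*y - 20)
At (-1, -1, 3): (1, 59, -30).

(1, 59, -30)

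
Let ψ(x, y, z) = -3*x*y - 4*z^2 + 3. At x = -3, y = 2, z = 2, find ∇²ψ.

-8

∂²ψ/∂x² = 0
∂²ψ/∂y² = 0
∂²ψ/∂z² = -8
∇²ψ = -8
At (-3, 2, 2): -8.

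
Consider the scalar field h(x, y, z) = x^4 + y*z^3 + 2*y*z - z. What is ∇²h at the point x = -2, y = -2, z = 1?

∂²h/∂x² = 12*x^2
∂²h/∂y² = 0
∂²h/∂z² = 6*y*z
∇²h = 12*x^2 + 6*y*z
At (-2, -2, 1): 36.

36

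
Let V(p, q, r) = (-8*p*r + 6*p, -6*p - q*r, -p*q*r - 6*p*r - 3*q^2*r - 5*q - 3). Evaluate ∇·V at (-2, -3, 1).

∂V₁/∂p = -8*r + 6
∂V₂/∂q = -r
∂V₃/∂r = -p*q - 6*p - 3*q^2
∇·V = -p*q - 6*p - 3*q^2 - 9*r + 6
At (-2, -3, 1): -24.

-24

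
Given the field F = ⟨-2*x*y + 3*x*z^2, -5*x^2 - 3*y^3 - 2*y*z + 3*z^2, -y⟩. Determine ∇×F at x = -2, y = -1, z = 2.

(-15, -24, 16)

(∇×F)₁ = ∂F₃/∂y − ∂F₂/∂z = 2*y - 6*z - 1
(∇×F)₂ = ∂F₁/∂z − ∂F₃/∂x = 6*x*z
(∇×F)₃ = ∂F₂/∂x − ∂F₁/∂y = -8*x
∇×F = (2*y - 6*z - 1, 6*x*z, -8*x)
At (-2, -1, 2): (-15, -24, 16).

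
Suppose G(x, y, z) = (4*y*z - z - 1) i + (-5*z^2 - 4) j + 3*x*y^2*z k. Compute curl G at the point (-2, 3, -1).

(∇×G)₁ = ∂G₃/∂y − ∂G₂/∂z = 6*x*y*z + 10*z
(∇×G)₂ = ∂G₁/∂z − ∂G₃/∂x = -3*y^2*z + 4*y - 1
(∇×G)₃ = ∂G₂/∂x − ∂G₁/∂y = -4*z
∇×G = (6*x*y*z + 10*z, -3*y^2*z + 4*y - 1, -4*z)
At (-2, 3, -1): (26, 38, 4).

(26, 38, 4)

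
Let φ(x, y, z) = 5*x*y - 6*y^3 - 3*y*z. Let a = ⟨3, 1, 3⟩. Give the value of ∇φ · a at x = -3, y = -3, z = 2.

∂φ/∂x = 5*y
∂φ/∂y = 5*x - 18*y^2 - 3*z
∂φ/∂z = -3*y
∇φ at (-3, -3, 2) = (-15, -183, 9)
∇φ · a = (-15)(3) + (-183)(1) + (9)(3) = -201

-201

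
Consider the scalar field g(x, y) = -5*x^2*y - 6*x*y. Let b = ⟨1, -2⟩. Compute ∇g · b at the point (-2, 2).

44

∂g/∂x = -10*x*y - 6*y
∂g/∂y = -5*x^2 - 6*x
∇g at (-2, 2) = (28, -8)
∇g · b = (28)(1) + (-8)(-2) = 44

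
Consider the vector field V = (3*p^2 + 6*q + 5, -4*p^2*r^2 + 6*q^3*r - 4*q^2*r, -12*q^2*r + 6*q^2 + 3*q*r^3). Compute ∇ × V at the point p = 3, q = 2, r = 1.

(19, 0, -30)

(∇×V)₁ = ∂V₃/∂q − ∂V₂/∂r = 8*p^2*r - 6*q^3 + 4*q^2 - 24*q*r + 12*q + 3*r^3
(∇×V)₂ = ∂V₁/∂r − ∂V₃/∂p = 0
(∇×V)₃ = ∂V₂/∂p − ∂V₁/∂q = -8*p*r^2 - 6
∇×V = (8*p^2*r - 6*q^3 + 4*q^2 - 24*q*r + 12*q + 3*r^3, 0, -8*p*r^2 - 6)
At (3, 2, 1): (19, 0, -30).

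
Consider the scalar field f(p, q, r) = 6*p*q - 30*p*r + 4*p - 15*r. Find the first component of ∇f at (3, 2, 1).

(∇f)_1 = ∂f/∂p = 6*q - 30*r + 4
At (3, 2, 1): -14.

-14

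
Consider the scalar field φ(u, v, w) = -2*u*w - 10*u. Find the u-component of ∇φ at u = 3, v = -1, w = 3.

(∇φ)_1 = ∂φ/∂u = -2*w - 10
At (3, -1, 3): -16.

-16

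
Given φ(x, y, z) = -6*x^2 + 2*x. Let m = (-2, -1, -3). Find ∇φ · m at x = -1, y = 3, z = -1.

-28

∂φ/∂x = -12*x + 2
∂φ/∂y = 0
∂φ/∂z = 0
∇φ at (-1, 3, -1) = (14, 0, 0)
∇φ · m = (14)(-2) + (0)(-1) + (0)(-3) = -28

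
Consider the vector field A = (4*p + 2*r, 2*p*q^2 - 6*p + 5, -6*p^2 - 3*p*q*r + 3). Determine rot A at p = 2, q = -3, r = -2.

(∇×A)₁ = ∂A₃/∂q − ∂A₂/∂r = -3*p*r
(∇×A)₂ = ∂A₁/∂r − ∂A₃/∂p = 12*p + 3*q*r + 2
(∇×A)₃ = ∂A₂/∂p − ∂A₁/∂q = 2*q^2 - 6
∇×A = (-3*p*r, 12*p + 3*q*r + 2, 2*q^2 - 6)
At (2, -3, -2): (12, 44, 12).

(12, 44, 12)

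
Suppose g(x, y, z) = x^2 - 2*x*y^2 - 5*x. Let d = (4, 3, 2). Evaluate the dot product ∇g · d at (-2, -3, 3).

-180

∂g/∂x = 2*x - 2*y^2 - 5
∂g/∂y = -4*x*y
∂g/∂z = 0
∇g at (-2, -3, 3) = (-27, -24, 0)
∇g · d = (-27)(4) + (-24)(3) + (0)(2) = -180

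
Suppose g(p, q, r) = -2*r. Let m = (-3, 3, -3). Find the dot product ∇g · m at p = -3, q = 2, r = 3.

6

∂g/∂p = 0
∂g/∂q = 0
∂g/∂r = -2
∇g at (-3, 2, 3) = (0, 0, -2)
∇g · m = (0)(-3) + (0)(3) + (-2)(-3) = 6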